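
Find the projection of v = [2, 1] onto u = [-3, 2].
[12/13, -8/13]

The projection of v onto u is proj_u(v) = ((v·u) / (u·u)) · u.
v·u = (2)*(-3) + (1)*(2) = -4.
u·u = (-3)*(-3) + (2)*(2) = 13.
coefficient = -4 / 13 = -4/13.
proj_u(v) = -4/13 · [-3, 2] = [12/13, -8/13].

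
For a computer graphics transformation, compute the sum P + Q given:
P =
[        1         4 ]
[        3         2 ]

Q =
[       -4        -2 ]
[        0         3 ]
P + Q =
[       -3         2 ]
[        3         5 ]

Matrix addition is elementwise: (P+Q)[i][j] = P[i][j] + Q[i][j].
  (P+Q)[0][0] = (1) + (-4) = -3
  (P+Q)[0][1] = (4) + (-2) = 2
  (P+Q)[1][0] = (3) + (0) = 3
  (P+Q)[1][1] = (2) + (3) = 5
P + Q =
[       -3         2 ]
[        3         5 ]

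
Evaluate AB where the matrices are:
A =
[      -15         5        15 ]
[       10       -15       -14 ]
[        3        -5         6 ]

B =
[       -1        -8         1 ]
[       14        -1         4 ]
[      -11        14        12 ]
AB =
[      -80       325       185 ]
[      -66      -261      -218 ]
[     -139        65        55 ]

Matrix multiplication: (AB)[i][j] = sum over k of A[i][k] * B[k][j].
  (AB)[0][0] = (-15)*(-1) + (5)*(14) + (15)*(-11) = -80
  (AB)[0][1] = (-15)*(-8) + (5)*(-1) + (15)*(14) = 325
  (AB)[0][2] = (-15)*(1) + (5)*(4) + (15)*(12) = 185
  (AB)[1][0] = (10)*(-1) + (-15)*(14) + (-14)*(-11) = -66
  (AB)[1][1] = (10)*(-8) + (-15)*(-1) + (-14)*(14) = -261
  (AB)[1][2] = (10)*(1) + (-15)*(4) + (-14)*(12) = -218
  (AB)[2][0] = (3)*(-1) + (-5)*(14) + (6)*(-11) = -139
  (AB)[2][1] = (3)*(-8) + (-5)*(-1) + (6)*(14) = 65
  (AB)[2][2] = (3)*(1) + (-5)*(4) + (6)*(12) = 55
AB =
[      -80       325       185 ]
[      -66      -261      -218 ]
[     -139        65        55 ]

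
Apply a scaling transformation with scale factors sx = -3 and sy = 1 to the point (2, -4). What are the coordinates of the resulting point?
(-6, -4)

Scaling matrix:
[[-3, 0], [0, 1]]
Result: (2 × -3, -4 × 1) = (-6, -4)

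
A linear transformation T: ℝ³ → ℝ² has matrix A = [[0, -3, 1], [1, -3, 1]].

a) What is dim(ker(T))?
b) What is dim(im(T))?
dim(ker) = 1, dim(im) = 2

The two rows are not scalar multiples of one another (no single k satisfies row 2 = k × row 1), so they are linearly independent.
Thus rank(A) = 2.
dim(im(T)) = rank(A) = 2.
By the rank-nullity theorem applied to T: ℝ³ → ℝ², rank(A) + nullity(A) = 3 (the domain dimension), so dim(ker(T)) = 3 - 2 = 1.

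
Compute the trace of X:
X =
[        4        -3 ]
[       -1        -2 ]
tr(X) = 4 - 2 = 2

The trace of a square matrix is the sum of its diagonal entries.
Diagonal entries of X: X[0][0] = 4, X[1][1] = -2.
tr(X) = 4 - 2 = 2.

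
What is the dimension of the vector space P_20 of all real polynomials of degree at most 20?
Dimension = 21

A polynomial of degree at most 20 can be written as a₀ + a₁x + a₂x² + … + a_20x^20, with 21 free coefficients a₀, …, a_20.
The set {1, x, x², …, x^20} is a basis: it spans P_20 (every such polynomial is a linear combination of these) and is linearly independent (a polynomial is zero iff all its coefficients are zero).
Therefore dim(P_20) = 20 + 1 = 21.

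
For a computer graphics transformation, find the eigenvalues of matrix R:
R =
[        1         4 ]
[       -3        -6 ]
λ = -3, -2

Solve det(R - λI) = 0. For a 2×2 matrix the characteristic equation is λ² - (trace)λ + det = 0.
trace(R) = a + d = 1 - 6 = -5.
det(R) = a*d - b*c = (1)*(-6) - (4)*(-3) = -6 + 12 = 6.
Characteristic equation: λ² - (-5)λ + (6) = 0.
Discriminant = (-5)² - 4*(6) = 25 - 24 = 1.
λ = (-5 ± √1) / 2 = (-5 ± 1) / 2 = -3, -2.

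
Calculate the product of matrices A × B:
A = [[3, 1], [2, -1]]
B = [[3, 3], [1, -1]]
[[10, 8], [5, 7]]

Matrix multiplication:
C[0][0] = 3×3 + 1×1 = 10
C[0][1] = 3×3 + 1×-1 = 8
C[1][0] = 2×3 + -1×1 = 5
C[1][1] = 2×3 + -1×-1 = 7
Result: [[10, 8], [5, 7]]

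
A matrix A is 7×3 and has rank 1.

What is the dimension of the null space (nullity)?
2

The rank-nullity theorem for an m×n matrix states:
rank(A) + nullity(A) = n (the number of columns).
Here n = 3 and rank(A) = 1, so nullity(A) = 3 - 1 = 2.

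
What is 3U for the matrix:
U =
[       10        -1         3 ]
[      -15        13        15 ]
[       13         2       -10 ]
3U =
[       30        -3         9 ]
[      -45        39        45 ]
[       39         6       -30 ]

Scalar multiplication is elementwise: (3U)[i][j] = 3 * U[i][j].
  (3U)[0][0] = 3 * (10) = 30
  (3U)[0][1] = 3 * (-1) = -3
  (3U)[0][2] = 3 * (3) = 9
  (3U)[1][0] = 3 * (-15) = -45
  (3U)[1][1] = 3 * (13) = 39
  (3U)[1][2] = 3 * (15) = 45
  (3U)[2][0] = 3 * (13) = 39
  (3U)[2][1] = 3 * (2) = 6
  (3U)[2][2] = 3 * (-10) = -30
3U =
[       30        -3         9 ]
[      -45        39        45 ]
[       39         6       -30 ]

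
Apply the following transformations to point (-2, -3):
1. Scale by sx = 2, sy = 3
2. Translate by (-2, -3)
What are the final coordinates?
(-6, -12)

Step 1: Scale (-2, -3) by (sx, sy) = (2, 3) → (-4, -9)
Step 2: Translate by (-2, -3) → (-6, -12)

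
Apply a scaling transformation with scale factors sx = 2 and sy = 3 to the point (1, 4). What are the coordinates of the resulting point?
(2, 12)

Scaling matrix:
[[2, 0], [0, 3]]
Result: (1 × 2, 4 × 3) = (2, 12)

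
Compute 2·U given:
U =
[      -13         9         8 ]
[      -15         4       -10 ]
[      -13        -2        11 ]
2U =
[      -26        18        16 ]
[      -30         8       -20 ]
[      -26        -4        22 ]

Scalar multiplication is elementwise: (2U)[i][j] = 2 * U[i][j].
  (2U)[0][0] = 2 * (-13) = -26
  (2U)[0][1] = 2 * (9) = 18
  (2U)[0][2] = 2 * (8) = 16
  (2U)[1][0] = 2 * (-15) = -30
  (2U)[1][1] = 2 * (4) = 8
  (2U)[1][2] = 2 * (-10) = -20
  (2U)[2][0] = 2 * (-13) = -26
  (2U)[2][1] = 2 * (-2) = -4
  (2U)[2][2] = 2 * (11) = 22
2U =
[      -26        18        16 ]
[      -30         8       -20 ]
[      -26        -4        22 ]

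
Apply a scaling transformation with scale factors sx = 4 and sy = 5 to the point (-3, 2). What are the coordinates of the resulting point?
(-12, 10)

Scaling matrix:
[[4, 0], [0, 5]]
Result: (-3 × 4, 2 × 5) = (-12, 10)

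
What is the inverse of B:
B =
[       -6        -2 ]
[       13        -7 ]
det(B) = 68
B⁻¹ =
[    -7/68      1/34 ]
[   -13/68     -3/34 ]

For a 2×2 matrix B = [[a, b], [c, d]] with det(B) ≠ 0, B⁻¹ = (1/det(B)) * [[d, -b], [-c, a]].
det(B) = (-6)*(-7) - (-2)*(13) = 42 + 26 = 68.
B⁻¹ = (1/68) * [[-7, 2], [-13, -6]].
Dividing each entry by 68 and reducing:
B⁻¹ =
[    -7/68      1/34 ]
[   -13/68     -3/34 ]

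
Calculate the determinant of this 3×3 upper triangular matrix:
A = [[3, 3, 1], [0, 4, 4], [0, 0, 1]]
12

The determinant of a triangular matrix is the product of its diagonal entries (the off-diagonal entries above the diagonal do not affect it).
det(A) = (3) * (4) * (1) = 12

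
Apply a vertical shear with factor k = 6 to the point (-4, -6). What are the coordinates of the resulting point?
(-4, -30)

Shear matrix for vertical shear with factor k = 6:
[[1, 0], [6, 1]]
Result: (-4, -6) → (-4, -30)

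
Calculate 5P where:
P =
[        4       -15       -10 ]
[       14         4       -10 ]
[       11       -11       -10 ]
5P =
[       20       -75       -50 ]
[       70        20       -50 ]
[       55       -55       -50 ]

Scalar multiplication is elementwise: (5P)[i][j] = 5 * P[i][j].
  (5P)[0][0] = 5 * (4) = 20
  (5P)[0][1] = 5 * (-15) = -75
  (5P)[0][2] = 5 * (-10) = -50
  (5P)[1][0] = 5 * (14) = 70
  (5P)[1][1] = 5 * (4) = 20
  (5P)[1][2] = 5 * (-10) = -50
  (5P)[2][0] = 5 * (11) = 55
  (5P)[2][1] = 5 * (-11) = -55
  (5P)[2][2] = 5 * (-10) = -50
5P =
[       20       -75       -50 ]
[       70        20       -50 ]
[       55       -55       -50 ]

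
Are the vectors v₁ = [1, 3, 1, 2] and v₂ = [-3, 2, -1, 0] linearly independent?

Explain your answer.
Yes, linearly independent

Two vectors are linearly dependent iff one is a scalar multiple of the other.
No single scalar k satisfies v₂ = k·v₁ (the ratios of corresponding entries disagree), so v₁ and v₂ are linearly independent.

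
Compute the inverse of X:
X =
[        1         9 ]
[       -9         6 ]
det(X) = 87
X⁻¹ =
[     2/29     -3/29 ]
[     3/29      1/87 ]

For a 2×2 matrix X = [[a, b], [c, d]] with det(X) ≠ 0, X⁻¹ = (1/det(X)) * [[d, -b], [-c, a]].
det(X) = (1)*(6) - (9)*(-9) = 6 + 81 = 87.
X⁻¹ = (1/87) * [[6, -9], [9, 1]].
Dividing each entry by 87 and reducing:
X⁻¹ =
[     2/29     -3/29 ]
[     3/29      1/87 ]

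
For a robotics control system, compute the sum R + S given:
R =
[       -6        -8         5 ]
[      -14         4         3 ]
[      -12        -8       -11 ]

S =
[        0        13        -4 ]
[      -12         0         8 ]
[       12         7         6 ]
R + S =
[       -6         5         1 ]
[      -26         4        11 ]
[        0        -1        -5 ]

Matrix addition is elementwise: (R+S)[i][j] = R[i][j] + S[i][j].
  (R+S)[0][0] = (-6) + (0) = -6
  (R+S)[0][1] = (-8) + (13) = 5
  (R+S)[0][2] = (5) + (-4) = 1
  (R+S)[1][0] = (-14) + (-12) = -26
  (R+S)[1][1] = (4) + (0) = 4
  (R+S)[1][2] = (3) + (8) = 11
  (R+S)[2][0] = (-12) + (12) = 0
  (R+S)[2][1] = (-8) + (7) = -1
  (R+S)[2][2] = (-11) + (6) = -5
R + S =
[       -6         5         1 ]
[      -26         4        11 ]
[        0        -1        -5 ]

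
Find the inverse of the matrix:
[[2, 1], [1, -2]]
[[2/5, 1/5], [1/5, -2/5]]

For [[a,b],[c,d]], inverse = (1/det)·[[d,-b],[-c,a]]
det = 2·-2 - 1·1 = -5
Inverse = (1/-5)·[[-2, -1], [-1, 2]]
        = [[2/5, 1/5], [1/5, -2/5]]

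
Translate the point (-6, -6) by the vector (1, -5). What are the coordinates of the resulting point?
(-5, -11)

Translation by (1, -5):
x' = -6 + 1 = -5
y' = -6 + -5 = -11
Homogeneous matrix: [[1, 0, 1], [0, 1, -5], [0, 0, 1]]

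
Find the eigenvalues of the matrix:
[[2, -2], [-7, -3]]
λ = -5 and λ = 4

Characteristic equation: det(A - λI) = 0
λ² - (trace)λ + (det) = 0
λ² - (-1)λ + (-20) = 0
λ² + 1λ - 20 = 0
Solving: λ = -5, 4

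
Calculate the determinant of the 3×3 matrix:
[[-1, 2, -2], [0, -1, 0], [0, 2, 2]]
2

Expansion along first row:
det = -1·det([[-1,0],[2,2]]) - 2·det([[0,0],[0,2]]) + -2·det([[0,-1],[0,2]])
    = -1·(-1·2 - 0·2) - 2·(0·2 - 0·0) + -2·(0·2 - -1·0)
    = -1·-2 - 2·0 + -2·0
    = 2 + 0 + 0 = 2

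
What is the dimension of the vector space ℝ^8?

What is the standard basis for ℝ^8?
Dimension = 8; standard basis = {e_1, e_2, e_3, …, e_8}

ℝ^8 is the space of 8-tuples of real numbers; its dimension is 8.
The standard basis consists of 8 vectors: e_1, e_2, e_3, …, e_8, where e_i is the vector with 1 in position i and 0 elsewhere.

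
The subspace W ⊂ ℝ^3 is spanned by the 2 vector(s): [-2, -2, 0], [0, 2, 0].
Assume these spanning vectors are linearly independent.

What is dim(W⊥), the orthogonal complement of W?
dim(W⊥) = 1

For any subspace W of ℝ^n, dim(W) + dim(W⊥) = n (the whole-space dimension).
Here the given 2 vectors are linearly independent, so dim(W) = 2.
Thus dim(W⊥) = n - dim(W) = 3 - 2 = 1.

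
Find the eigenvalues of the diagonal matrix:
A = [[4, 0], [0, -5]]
λ₁ = 4, λ₂ = -5

The characteristic polynomial of A is det(A - λI) = (4 - λ)(-5 - λ) = 0.
The roots are λ = 4 and λ = -5, so the eigenvalues are the diagonal entries.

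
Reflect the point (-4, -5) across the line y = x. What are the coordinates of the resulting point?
(-5, -4)

Reflection across line y = x: (-4, -5) → (-5, -4)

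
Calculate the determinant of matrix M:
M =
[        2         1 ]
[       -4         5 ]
det(M) = 14

For a 2×2 matrix [[a, b], [c, d]], det = a*d - b*c.
det(M) = (2)*(5) - (1)*(-4) = 10 + 4 = 14.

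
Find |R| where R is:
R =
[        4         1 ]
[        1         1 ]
det(R) = 3

For a 2×2 matrix [[a, b], [c, d]], det = a*d - b*c.
det(R) = (4)*(1) - (1)*(1) = 4 - 1 = 3.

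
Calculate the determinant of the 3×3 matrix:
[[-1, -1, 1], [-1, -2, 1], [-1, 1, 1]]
0

Expansion along first row:
det = -1·det([[-2,1],[1,1]]) - -1·det([[-1,1],[-1,1]]) + 1·det([[-1,-2],[-1,1]])
    = -1·(-2·1 - 1·1) - -1·(-1·1 - 1·-1) + 1·(-1·1 - -2·-1)
    = -1·-3 - -1·0 + 1·-3
    = 3 + 0 + -3 = 0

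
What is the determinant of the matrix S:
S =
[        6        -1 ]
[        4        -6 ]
det(S) = -32

For a 2×2 matrix [[a, b], [c, d]], det = a*d - b*c.
det(S) = (6)*(-6) - (-1)*(4) = -36 + 4 = -32.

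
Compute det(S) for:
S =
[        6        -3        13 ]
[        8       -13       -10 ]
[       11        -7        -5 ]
det(S) = 1311

Expand along row 0 (cofactor expansion): det(S) = a*(e*i - f*h) - b*(d*i - f*g) + c*(d*h - e*g), where the 3×3 is [[a, b, c], [d, e, f], [g, h, i]].
Minor M_00 = (-13)*(-5) - (-10)*(-7) = 65 - 70 = -5.
Minor M_01 = (8)*(-5) - (-10)*(11) = -40 + 110 = 70.
Minor M_02 = (8)*(-7) - (-13)*(11) = -56 + 143 = 87.
det(S) = (6)*(-5) - (-3)*(70) + (13)*(87) = -30 + 210 + 1131 = 1311.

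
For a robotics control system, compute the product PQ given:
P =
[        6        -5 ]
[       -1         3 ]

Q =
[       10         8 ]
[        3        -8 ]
PQ =
[       45        88 ]
[       -1       -32 ]

Matrix multiplication: (PQ)[i][j] = sum over k of P[i][k] * Q[k][j].
  (PQ)[0][0] = (6)*(10) + (-5)*(3) = 45
  (PQ)[0][1] = (6)*(8) + (-5)*(-8) = 88
  (PQ)[1][0] = (-1)*(10) + (3)*(3) = -1
  (PQ)[1][1] = (-1)*(8) + (3)*(-8) = -32
PQ =
[       45        88 ]
[       -1       -32 ]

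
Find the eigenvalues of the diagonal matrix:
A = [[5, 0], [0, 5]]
λ₁ = 5, λ₂ = 5

The characteristic polynomial of A is det(A - λI) = (5 - λ)(5 - λ) = 0.
The roots are λ = 5 and λ = 5, so the eigenvalues are the diagonal entries.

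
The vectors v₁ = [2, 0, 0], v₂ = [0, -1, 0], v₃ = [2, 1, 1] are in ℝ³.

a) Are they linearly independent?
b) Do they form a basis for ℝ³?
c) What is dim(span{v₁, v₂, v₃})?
Yes independent, yes basis, dim = 3

Stack v₁, v₂, v₃ as rows of a 3×3 matrix.
[[2, 0, 0]; [0, -1, 0]; [2, 1, 1]] is already lower triangular with nonzero diagonal entries (2, -1, 1), so its determinant is the product of the diagonal entries, det = (2)·(-1)·(1) = -2 ≠ 0, and the rows are linearly independent.
Three linearly independent vectors in ℝ³ form a basis for ℝ³, so dim(span{v₁,v₂,v₃}) = 3.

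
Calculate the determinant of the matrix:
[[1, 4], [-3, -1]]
11

For a 2×2 matrix [[a, b], [c, d]], det = ad - bc
det = (1)(-1) - (4)(-3) = -1 - -12 = 11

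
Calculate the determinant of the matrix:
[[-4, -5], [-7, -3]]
-23

For a 2×2 matrix [[a, b], [c, d]], det = ad - bc
det = (-4)(-3) - (-5)(-7) = 12 - 35 = -23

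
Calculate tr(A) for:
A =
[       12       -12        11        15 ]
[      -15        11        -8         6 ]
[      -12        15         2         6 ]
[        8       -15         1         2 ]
tr(A) = 12 + 11 + 2 + 2 = 27

The trace of a square matrix is the sum of its diagonal entries.
Diagonal entries of A: A[0][0] = 12, A[1][1] = 11, A[2][2] = 2, A[3][3] = 2.
tr(A) = 12 + 11 + 2 + 2 = 27.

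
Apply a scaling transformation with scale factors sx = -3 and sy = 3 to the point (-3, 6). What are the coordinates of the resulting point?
(9, 18)

Scaling matrix:
[[-3, 0], [0, 3]]
Result: (-3 × -3, 6 × 3) = (9, 18)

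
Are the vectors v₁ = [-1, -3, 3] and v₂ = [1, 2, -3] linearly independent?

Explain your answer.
Yes, linearly independent

Two vectors are linearly dependent iff one is a scalar multiple of the other.
No single scalar k satisfies v₂ = k·v₁ (the ratios of corresponding entries disagree), so v₁ and v₂ are linearly independent.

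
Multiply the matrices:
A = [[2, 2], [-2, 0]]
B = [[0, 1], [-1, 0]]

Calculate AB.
[[-2, 2], [0, -2]]

Each entry (i,j) of AB = sum over k of A[i][k]*B[k][j].
(AB)[0][0] = (2)*(0) + (2)*(-1) = -2
(AB)[0][1] = (2)*(1) + (2)*(0) = 2
(AB)[1][0] = (-2)*(0) + (0)*(-1) = 0
(AB)[1][1] = (-2)*(1) + (0)*(0) = -2
AB = [[-2, 2], [0, -2]]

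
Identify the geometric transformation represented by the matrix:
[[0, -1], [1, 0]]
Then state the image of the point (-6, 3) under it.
rotation by 90° counterclockwise; image of (-6, 3) is (-3, -6)

This matches the form [[cos θ, -sin θ], [sin θ, cos θ]] of a rotation matrix; reading off cos θ and sin θ gives the angle.
The matrix [[0, -1], [1, 0]] represents: rotation by 90° counterclockwise.
Applying it to (-6, 3): [0·-6 + -1·3, 1·-6 + 0·3] = (-3, -6).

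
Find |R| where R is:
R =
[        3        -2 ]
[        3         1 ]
det(R) = 9

For a 2×2 matrix [[a, b], [c, d]], det = a*d - b*c.
det(R) = (3)*(1) - (-2)*(3) = 3 + 6 = 9.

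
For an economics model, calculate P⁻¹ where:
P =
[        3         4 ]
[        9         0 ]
det(P) = -36
P⁻¹ =
[        0       1/9 ]
[      1/4     -1/12 ]

For a 2×2 matrix P = [[a, b], [c, d]] with det(P) ≠ 0, P⁻¹ = (1/det(P)) * [[d, -b], [-c, a]].
det(P) = (3)*(0) - (4)*(9) = 0 - 36 = -36.
P⁻¹ = (1/-36) * [[0, -4], [-9, 3]].
Dividing each entry by -36 and reducing:
P⁻¹ =
[        0       1/9 ]
[      1/4     -1/12 ]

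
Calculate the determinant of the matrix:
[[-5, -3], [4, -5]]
37

For a 2×2 matrix [[a, b], [c, d]], det = ad - bc
det = (-5)(-5) - (-3)(4) = 25 - -12 = 37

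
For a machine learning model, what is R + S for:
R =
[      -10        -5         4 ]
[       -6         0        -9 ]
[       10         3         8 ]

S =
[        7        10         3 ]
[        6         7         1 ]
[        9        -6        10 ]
R + S =
[       -3         5         7 ]
[        0         7        -8 ]
[       19        -3        18 ]

Matrix addition is elementwise: (R+S)[i][j] = R[i][j] + S[i][j].
  (R+S)[0][0] = (-10) + (7) = -3
  (R+S)[0][1] = (-5) + (10) = 5
  (R+S)[0][2] = (4) + (3) = 7
  (R+S)[1][0] = (-6) + (6) = 0
  (R+S)[1][1] = (0) + (7) = 7
  (R+S)[1][2] = (-9) + (1) = -8
  (R+S)[2][0] = (10) + (9) = 19
  (R+S)[2][1] = (3) + (-6) = -3
  (R+S)[2][2] = (8) + (10) = 18
R + S =
[       -3         5         7 ]
[        0         7        -8 ]
[       19        -3        18 ]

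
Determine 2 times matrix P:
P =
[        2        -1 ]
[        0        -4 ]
2P =
[        4        -2 ]
[        0        -8 ]

Scalar multiplication is elementwise: (2P)[i][j] = 2 * P[i][j].
  (2P)[0][0] = 2 * (2) = 4
  (2P)[0][1] = 2 * (-1) = -2
  (2P)[1][0] = 2 * (0) = 0
  (2P)[1][1] = 2 * (-4) = -8
2P =
[        4        -2 ]
[        0        -8 ]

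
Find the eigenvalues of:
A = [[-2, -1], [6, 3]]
λ = 0, 1

Solve det(A - λI) = 0. For a 2×2 matrix this is λ² - (trace)λ + det = 0.
trace(A) = -2 + 3 = 1.
det(A) = (-2)*(3) - (-1)*(6) = -6 + 6 = 0.
Characteristic equation: λ² - (1)λ + (0) = 0.
Discriminant: (1)² - 4*(0) = 1 - 0 = 1.
Roots: λ = (1 ± √1) / 2 = 0, 1.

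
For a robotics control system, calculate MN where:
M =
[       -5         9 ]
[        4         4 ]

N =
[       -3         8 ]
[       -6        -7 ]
MN =
[      -39      -103 ]
[      -36         4 ]

Matrix multiplication: (MN)[i][j] = sum over k of M[i][k] * N[k][j].
  (MN)[0][0] = (-5)*(-3) + (9)*(-6) = -39
  (MN)[0][1] = (-5)*(8) + (9)*(-7) = -103
  (MN)[1][0] = (4)*(-3) + (4)*(-6) = -36
  (MN)[1][1] = (4)*(8) + (4)*(-7) = 4
MN =
[      -39      -103 ]
[      -36         4 ]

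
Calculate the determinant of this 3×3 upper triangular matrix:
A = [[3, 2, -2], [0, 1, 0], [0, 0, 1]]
3

The determinant of a triangular matrix is the product of its diagonal entries (the off-diagonal entries above the diagonal do not affect it).
det(A) = (3) * (1) * (1) = 3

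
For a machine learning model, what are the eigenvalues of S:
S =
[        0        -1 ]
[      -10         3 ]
λ = -2, 5

Solve det(S - λI) = 0. For a 2×2 matrix the characteristic equation is λ² - (trace)λ + det = 0.
trace(S) = a + d = 0 + 3 = 3.
det(S) = a*d - b*c = (0)*(3) - (-1)*(-10) = 0 - 10 = -10.
Characteristic equation: λ² - (3)λ + (-10) = 0.
Discriminant = (3)² - 4*(-10) = 9 + 40 = 49.
λ = (3 ± √49) / 2 = (3 ± 7) / 2 = -2, 5.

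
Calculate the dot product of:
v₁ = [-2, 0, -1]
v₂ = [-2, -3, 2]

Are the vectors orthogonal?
2, No

The dot product is the sum of products of corresponding components.
v₁·v₂ = (-2)*(-2) + (0)*(-3) + (-1)*(2) = 4 + 0 - 2 = 2.
Two vectors are orthogonal iff their dot product is 0; here the dot product is 2, so the vectors are not orthogonal.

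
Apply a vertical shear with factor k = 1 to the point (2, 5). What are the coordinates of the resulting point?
(2, 7)

Shear matrix for vertical shear with factor k = 1:
[[1, 0], [1, 1]]
Result: (2, 5) → (2, 7)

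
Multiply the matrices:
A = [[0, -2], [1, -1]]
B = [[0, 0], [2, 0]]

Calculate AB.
[[-4, 0], [-2, 0]]

Each entry (i,j) of AB = sum over k of A[i][k]*B[k][j].
(AB)[0][0] = (0)*(0) + (-2)*(2) = -4
(AB)[0][1] = (0)*(0) + (-2)*(0) = 0
(AB)[1][0] = (1)*(0) + (-1)*(2) = -2
(AB)[1][1] = (1)*(0) + (-1)*(0) = 0
AB = [[-4, 0], [-2, 0]]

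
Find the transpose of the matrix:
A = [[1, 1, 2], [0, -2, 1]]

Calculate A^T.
[[1, 0], [1, -2], [2, 1]]

The transpose sends entry (i,j) to (j,i); rows become columns.
Row 0 of A: [1, 1, 2] -> column 0 of A^T.
Row 1 of A: [0, -2, 1] -> column 1 of A^T.
A^T = [[1, 0], [1, -2], [2, 1]]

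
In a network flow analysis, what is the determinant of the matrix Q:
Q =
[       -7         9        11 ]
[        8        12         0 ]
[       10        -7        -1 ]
det(Q) = -1780

Expand along row 0 (cofactor expansion): det(Q) = a*(e*i - f*h) - b*(d*i - f*g) + c*(d*h - e*g), where the 3×3 is [[a, b, c], [d, e, f], [g, h, i]].
Minor M_00 = (12)*(-1) - (0)*(-7) = -12 - 0 = -12.
Minor M_01 = (8)*(-1) - (0)*(10) = -8 - 0 = -8.
Minor M_02 = (8)*(-7) - (12)*(10) = -56 - 120 = -176.
det(Q) = (-7)*(-12) - (9)*(-8) + (11)*(-176) = 84 + 72 - 1936 = -1780.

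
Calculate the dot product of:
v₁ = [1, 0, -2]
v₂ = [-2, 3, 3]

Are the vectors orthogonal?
-8, No

The dot product is the sum of products of corresponding components.
v₁·v₂ = (1)*(-2) + (0)*(3) + (-2)*(3) = -2 + 0 - 6 = -8.
Two vectors are orthogonal iff their dot product is 0; here the dot product is -8, so the vectors are not orthogonal.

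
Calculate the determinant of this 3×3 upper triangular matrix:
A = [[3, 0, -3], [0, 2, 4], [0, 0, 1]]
6

The determinant of a triangular matrix is the product of its diagonal entries (the off-diagonal entries above the diagonal do not affect it).
det(A) = (3) * (2) * (1) = 6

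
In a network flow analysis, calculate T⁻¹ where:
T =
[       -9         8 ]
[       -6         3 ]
det(T) = 21
T⁻¹ =
[      1/7     -8/21 ]
[      2/7      -3/7 ]

For a 2×2 matrix T = [[a, b], [c, d]] with det(T) ≠ 0, T⁻¹ = (1/det(T)) * [[d, -b], [-c, a]].
det(T) = (-9)*(3) - (8)*(-6) = -27 + 48 = 21.
T⁻¹ = (1/21) * [[3, -8], [6, -9]].
Dividing each entry by 21 and reducing:
T⁻¹ =
[      1/7     -8/21 ]
[      2/7      -3/7 ]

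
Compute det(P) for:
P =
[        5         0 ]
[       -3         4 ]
det(P) = 20

For a 2×2 matrix [[a, b], [c, d]], det = a*d - b*c.
det(P) = (5)*(4) - (0)*(-3) = 20 - 0 = 20.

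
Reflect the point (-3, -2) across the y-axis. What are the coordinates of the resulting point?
(3, -2)

Reflection across y-axis: (-3, -2) → (3, -2)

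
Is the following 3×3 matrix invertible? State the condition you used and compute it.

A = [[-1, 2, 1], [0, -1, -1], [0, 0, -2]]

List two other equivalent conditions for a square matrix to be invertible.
Yes, invertible; det(A) = -2 ≠ 0. Equivalent conditions: rank(A) = 3; Ax = 0 has only the trivial solution; 0 is not an eigenvalue; the columns of A are linearly independent.

To check invertibility, compute det(A).
The given matrix is triangular, so det(A) equals the product of its diagonal entries = -2 ≠ 0.
Since det(A) ≠ 0, A is invertible.
Equivalent conditions for a square matrix A to be invertible:
- rank(A) = 3 (full rank).
- The homogeneous system Ax = 0 has only the trivial solution x = 0.
- 0 is not an eigenvalue of A.
- The columns (equivalently rows) of A are linearly independent.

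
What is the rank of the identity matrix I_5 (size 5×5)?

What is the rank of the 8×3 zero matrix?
rank(I_5) = 5, rank(0) = 0

The identity I_5 has 5 columns that are the standard basis vectors e_1, …, e_5. These are linearly independent, so all 5 columns are pivots and rank(I_5) = 5.
The 8×3 zero matrix has every entry zero, so every row is the zero row and there are no pivots; rank(0) = 0.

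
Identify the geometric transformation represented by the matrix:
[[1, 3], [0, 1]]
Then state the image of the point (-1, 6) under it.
horizontal shear with factor 3; image of (-1, 6) is (17, 6)

The matrix [[1, k], [0, 1]] sends (x, y) to (x + 3y, y), leaving the y-coordinate fixed: a horizontal shear.
The matrix [[1, 3], [0, 1]] represents: horizontal shear with factor 3.
Applying it to (-1, 6): [1·-1 + 3·6, 0·-1 + 1·6] = (17, 6).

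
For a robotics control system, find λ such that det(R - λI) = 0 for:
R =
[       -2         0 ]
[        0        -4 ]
λ = -4, -2

Solve det(R - λI) = 0. For a 2×2 matrix the characteristic equation is λ² - (trace)λ + det = 0.
trace(R) = a + d = -2 - 4 = -6.
det(R) = a*d - b*c = (-2)*(-4) - (0)*(0) = 8 - 0 = 8.
Characteristic equation: λ² - (-6)λ + (8) = 0.
Discriminant = (-6)² - 4*(8) = 36 - 32 = 4.
λ = (-6 ± √4) / 2 = (-6 ± 2) / 2 = -4, -2.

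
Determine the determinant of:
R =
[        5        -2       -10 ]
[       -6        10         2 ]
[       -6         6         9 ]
det(R) = 66

Expand along row 0 (cofactor expansion): det(R) = a*(e*i - f*h) - b*(d*i - f*g) + c*(d*h - e*g), where the 3×3 is [[a, b, c], [d, e, f], [g, h, i]].
Minor M_00 = (10)*(9) - (2)*(6) = 90 - 12 = 78.
Minor M_01 = (-6)*(9) - (2)*(-6) = -54 + 12 = -42.
Minor M_02 = (-6)*(6) - (10)*(-6) = -36 + 60 = 24.
det(R) = (5)*(78) - (-2)*(-42) + (-10)*(24) = 390 - 84 - 240 = 66.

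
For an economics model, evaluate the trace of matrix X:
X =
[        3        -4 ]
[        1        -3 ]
tr(X) = 3 - 3 = 0

The trace of a square matrix is the sum of its diagonal entries.
Diagonal entries of X: X[0][0] = 3, X[1][1] = -3.
tr(X) = 3 - 3 = 0.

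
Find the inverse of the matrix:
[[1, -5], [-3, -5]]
[[1/4, -1/4], [-3/20, -1/20]]

For [[a,b],[c,d]], inverse = (1/det)·[[d,-b],[-c,a]]
det = 1·-5 - -5·-3 = -20
Inverse = (1/-20)·[[-5, 5], [3, 1]]
        = [[1/4, -1/4], [-3/20, -1/20]]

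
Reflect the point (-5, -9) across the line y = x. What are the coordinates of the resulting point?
(-9, -5)

Reflection across line y = x: (-5, -9) → (-9, -5)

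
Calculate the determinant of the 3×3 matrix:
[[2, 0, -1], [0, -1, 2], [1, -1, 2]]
-1

Expansion along first row:
det = 2·det([[-1,2],[-1,2]]) - 0·det([[0,2],[1,2]]) + -1·det([[0,-1],[1,-1]])
    = 2·(-1·2 - 2·-1) - 0·(0·2 - 2·1) + -1·(0·-1 - -1·1)
    = 2·0 - 0·-2 + -1·1
    = 0 + 0 + -1 = -1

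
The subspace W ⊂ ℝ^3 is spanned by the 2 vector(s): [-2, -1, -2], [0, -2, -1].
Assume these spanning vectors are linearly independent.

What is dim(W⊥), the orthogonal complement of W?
dim(W⊥) = 1

For any subspace W of ℝ^n, dim(W) + dim(W⊥) = n (the whole-space dimension).
Here the given 2 vectors are linearly independent, so dim(W) = 2.
Thus dim(W⊥) = n - dim(W) = 3 - 2 = 1.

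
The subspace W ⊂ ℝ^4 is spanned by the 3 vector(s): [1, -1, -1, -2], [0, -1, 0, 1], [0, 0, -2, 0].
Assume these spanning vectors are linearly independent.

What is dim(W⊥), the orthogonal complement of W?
dim(W⊥) = 1

For any subspace W of ℝ^n, dim(W) + dim(W⊥) = n (the whole-space dimension).
Here the given 3 vectors are linearly independent, so dim(W) = 3.
Thus dim(W⊥) = n - dim(W) = 4 - 3 = 1.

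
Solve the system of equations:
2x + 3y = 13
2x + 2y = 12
x = 5, y = 1

Use elimination (row reduction):
Equation 1: 2x + 3y = 13.
Equation 2: 2x + 2y = 12.
Multiply Eq1 by 2 and Eq2 by 2: 4x + 6y = 26;  4x + 4y = 24.
Subtract: (-2)y = -2, so y = 1.
Back-substitute into Eq1: 2x + 3*(1) = 13, so x = 5.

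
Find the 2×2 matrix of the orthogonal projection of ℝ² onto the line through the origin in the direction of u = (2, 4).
[[1/5, 2/5], [2/5, 4/5]]

The orthogonal projection onto the line spanned by a nonzero vector u = (a, b) has matrix P = (u uᵀ) / (uᵀ u) = (1/(a² + b²)) · [[a², ab], [ab, b²]].
Here u = (2, 4), so a² + b² = 4 + 16 = 20.
P = (1/20) · [[4, 8], [8, 16]] = [[1/5, 2/5], [2/5, 4/5]].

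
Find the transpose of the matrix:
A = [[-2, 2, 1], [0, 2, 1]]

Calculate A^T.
[[-2, 0], [2, 2], [1, 1]]

The transpose sends entry (i,j) to (j,i); rows become columns.
Row 0 of A: [-2, 2, 1] -> column 0 of A^T.
Row 1 of A: [0, 2, 1] -> column 1 of A^T.
A^T = [[-2, 0], [2, 2], [1, 1]]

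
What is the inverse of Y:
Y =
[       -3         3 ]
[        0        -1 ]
det(Y) = 3
Y⁻¹ =
[     -1/3        -1 ]
[        0        -1 ]

For a 2×2 matrix Y = [[a, b], [c, d]] with det(Y) ≠ 0, Y⁻¹ = (1/det(Y)) * [[d, -b], [-c, a]].
det(Y) = (-3)*(-1) - (3)*(0) = 3 - 0 = 3.
Y⁻¹ = (1/3) * [[-1, -3], [0, -3]].
Dividing each entry by 3 and reducing:
Y⁻¹ =
[     -1/3        -1 ]
[        0        -1 ]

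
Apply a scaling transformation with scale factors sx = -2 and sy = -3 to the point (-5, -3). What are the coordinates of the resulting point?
(10, 9)

Scaling matrix:
[[-2, 0], [0, -3]]
Result: (-5 × -2, -3 × -3) = (10, 9)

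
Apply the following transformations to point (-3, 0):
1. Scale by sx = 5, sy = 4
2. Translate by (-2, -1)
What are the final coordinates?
(-17, -1)

Step 1: Scale (-3, 0) by (sx, sy) = (5, 4) → (-15, 0)
Step 2: Translate by (-2, -1) → (-17, -1)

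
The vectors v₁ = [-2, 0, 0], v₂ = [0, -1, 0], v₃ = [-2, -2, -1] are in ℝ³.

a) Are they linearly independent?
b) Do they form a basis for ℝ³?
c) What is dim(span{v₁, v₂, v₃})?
Yes independent, yes basis, dim = 3

Stack v₁, v₂, v₃ as rows of a 3×3 matrix.
[[-2, 0, 0]; [0, -1, 0]; [-2, -2, -1]] is already lower triangular with nonzero diagonal entries (-2, -1, -1), so its determinant is the product of the diagonal entries, det = (-2)·(-1)·(-1) = -2 ≠ 0, and the rows are linearly independent.
Three linearly independent vectors in ℝ³ form a basis for ℝ³, so dim(span{v₁,v₂,v₃}) = 3.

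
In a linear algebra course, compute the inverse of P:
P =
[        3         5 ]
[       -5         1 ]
det(P) = 28
P⁻¹ =
[     1/28     -5/28 ]
[     5/28      3/28 ]

For a 2×2 matrix P = [[a, b], [c, d]] with det(P) ≠ 0, P⁻¹ = (1/det(P)) * [[d, -b], [-c, a]].
det(P) = (3)*(1) - (5)*(-5) = 3 + 25 = 28.
P⁻¹ = (1/28) * [[1, -5], [5, 3]].
Dividing each entry by 28 and reducing:
P⁻¹ =
[     1/28     -5/28 ]
[     5/28      3/28 ]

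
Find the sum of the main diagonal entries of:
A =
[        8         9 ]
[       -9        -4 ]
tr(A) = 8 - 4 = 4

The trace of a square matrix is the sum of its diagonal entries.
Diagonal entries of A: A[0][0] = 8, A[1][1] = -4.
tr(A) = 8 - 4 = 4.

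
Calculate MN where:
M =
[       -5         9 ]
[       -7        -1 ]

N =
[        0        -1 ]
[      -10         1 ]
MN =
[      -90        14 ]
[       10         6 ]

Matrix multiplication: (MN)[i][j] = sum over k of M[i][k] * N[k][j].
  (MN)[0][0] = (-5)*(0) + (9)*(-10) = -90
  (MN)[0][1] = (-5)*(-1) + (9)*(1) = 14
  (MN)[1][0] = (-7)*(0) + (-1)*(-10) = 10
  (MN)[1][1] = (-7)*(-1) + (-1)*(1) = 6
MN =
[      -90        14 ]
[       10         6 ]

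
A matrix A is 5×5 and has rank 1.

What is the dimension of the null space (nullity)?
4

The rank-nullity theorem for an m×n matrix states:
rank(A) + nullity(A) = n (the number of columns).
Here n = 5 and rank(A) = 1, so nullity(A) = 5 - 1 = 4.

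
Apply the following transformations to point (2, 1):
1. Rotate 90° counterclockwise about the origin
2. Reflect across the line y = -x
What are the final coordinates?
(-2, 1)

Step 1: Rotate 90° → (-1, 2)
Step 2: Reflect across the line y = -x → (-2, 1)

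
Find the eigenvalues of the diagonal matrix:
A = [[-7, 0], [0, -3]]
λ₁ = -7, λ₂ = -3

The characteristic polynomial of A is det(A - λI) = (-7 - λ)(-3 - λ) = 0.
The roots are λ = -7 and λ = -3, so the eigenvalues are the diagonal entries.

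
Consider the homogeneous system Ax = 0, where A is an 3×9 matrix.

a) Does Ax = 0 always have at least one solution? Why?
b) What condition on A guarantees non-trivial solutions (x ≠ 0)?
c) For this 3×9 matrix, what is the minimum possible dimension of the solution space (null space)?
a) Yes, x = 0 is always a solution. b) When A has linearly dependent columns (rank < n). c) Minimum nullity = 6.

a) x = 0 satisfies A·0 = 0, so the zero vector is always a solution.
b) Non-trivial solutions exist iff the columns of A are linearly dependent, equivalently rank(A) < n (the number of columns).
c) By rank-nullity, rank(A) + nullity(A) = n = 9. Since A has only 3 rows, rank(A) ≤ 3, so nullity(A) ≥ 9 - 3 = 6.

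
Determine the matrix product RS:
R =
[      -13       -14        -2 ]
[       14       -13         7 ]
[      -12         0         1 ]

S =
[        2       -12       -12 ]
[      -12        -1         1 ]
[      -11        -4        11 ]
RS =
[      164       178       120 ]
[      107      -183      -104 ]
[      -35       140       155 ]

Matrix multiplication: (RS)[i][j] = sum over k of R[i][k] * S[k][j].
  (RS)[0][0] = (-13)*(2) + (-14)*(-12) + (-2)*(-11) = 164
  (RS)[0][1] = (-13)*(-12) + (-14)*(-1) + (-2)*(-4) = 178
  (RS)[0][2] = (-13)*(-12) + (-14)*(1) + (-2)*(11) = 120
  (RS)[1][0] = (14)*(2) + (-13)*(-12) + (7)*(-11) = 107
  (RS)[1][1] = (14)*(-12) + (-13)*(-1) + (7)*(-4) = -183
  (RS)[1][2] = (14)*(-12) + (-13)*(1) + (7)*(11) = -104
  (RS)[2][0] = (-12)*(2) + (0)*(-12) + (1)*(-11) = -35
  (RS)[2][1] = (-12)*(-12) + (0)*(-1) + (1)*(-4) = 140
  (RS)[2][2] = (-12)*(-12) + (0)*(1) + (1)*(11) = 155
RS =
[      164       178       120 ]
[      107      -183      -104 ]
[      -35       140       155 ]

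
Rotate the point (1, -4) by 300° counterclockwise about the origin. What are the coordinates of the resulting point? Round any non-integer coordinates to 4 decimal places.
(-2.9641, -2.8660)

Rotation matrix R(θ) = [[cos θ, -sin θ], [sin θ, cos θ]]; for θ = 300°:
R = [[1/2, √3/2], [-√3/2, 1/2]]
Result: R × [1, -4]ᵀ = [1/2·1 + (√3/2)·-4, -√3/2·1 + (1/2)·-4]ᵀ = (-2.9641, -2.8660)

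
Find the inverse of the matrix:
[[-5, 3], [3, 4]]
[[-4/29, 3/29], [3/29, 5/29]]

For [[a,b],[c,d]], inverse = (1/det)·[[d,-b],[-c,a]]
det = -5·4 - 3·3 = -29
Inverse = (1/-29)·[[4, -3], [-3, -5]]
        = [[-4/29, 3/29], [3/29, 5/29]]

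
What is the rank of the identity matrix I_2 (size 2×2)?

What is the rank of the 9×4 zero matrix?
rank(I_2) = 2, rank(0) = 0

The identity I_2 has 2 columns that are the standard basis vectors e_1, …, e_2. These are linearly independent, so all 2 columns are pivots and rank(I_2) = 2.
The 9×4 zero matrix has every entry zero, so every row is the zero row and there are no pivots; rank(0) = 0.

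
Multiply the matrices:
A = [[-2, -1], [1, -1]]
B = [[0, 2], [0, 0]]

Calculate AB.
[[0, -4], [0, 2]]

Each entry (i,j) of AB = sum over k of A[i][k]*B[k][j].
(AB)[0][0] = (-2)*(0) + (-1)*(0) = 0
(AB)[0][1] = (-2)*(2) + (-1)*(0) = -4
(AB)[1][0] = (1)*(0) + (-1)*(0) = 0
(AB)[1][1] = (1)*(2) + (-1)*(0) = 2
AB = [[0, -4], [0, 2]]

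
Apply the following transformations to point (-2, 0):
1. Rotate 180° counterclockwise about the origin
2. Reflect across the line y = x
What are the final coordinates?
(0, 2)

Step 1: Rotate 180° → (2, 0)
Step 2: Reflect across the line y = x → (0, 2)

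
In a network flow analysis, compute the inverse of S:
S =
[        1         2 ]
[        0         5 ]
det(S) = 5
S⁻¹ =
[        1      -2/5 ]
[        0       1/5 ]

For a 2×2 matrix S = [[a, b], [c, d]] with det(S) ≠ 0, S⁻¹ = (1/det(S)) * [[d, -b], [-c, a]].
det(S) = (1)*(5) - (2)*(0) = 5 - 0 = 5.
S⁻¹ = (1/5) * [[5, -2], [0, 1]].
Dividing each entry by 5 and reducing:
S⁻¹ =
[        1      -2/5 ]
[        0       1/5 ]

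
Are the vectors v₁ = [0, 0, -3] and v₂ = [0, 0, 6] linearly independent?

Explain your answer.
No, linearly dependent (v₂ = -2·v₁)

Check whether there is a scalar k with v₂ = k·v₁.
Comparing components, k = -2 satisfies -2·[0, 0, -3] = [0, 0, 6].
Since v₂ is a scalar multiple of v₁, the two vectors are linearly dependent.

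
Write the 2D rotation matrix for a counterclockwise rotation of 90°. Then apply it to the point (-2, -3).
R = [[0, -1], [1, 0]]; R·(-2, -3) = (3, -2)

Rotation matrix formula: R(θ) = [[cos θ, -sin θ], [sin θ, cos θ]]
For θ = 90°:
cos(90°) = 0
sin(90°) = 1
R = [[0, -1], [1, 0]]
Apply to (-2, -3): [0·-2 + (-1)·-3, 1·-2 + 0·-3] = (3, -2)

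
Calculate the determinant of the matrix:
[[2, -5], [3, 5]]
25

For a 2×2 matrix [[a, b], [c, d]], det = ad - bc
det = (2)(5) - (-5)(3) = 10 - -15 = 25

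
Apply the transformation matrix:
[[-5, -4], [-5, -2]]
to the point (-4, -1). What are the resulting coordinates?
(24, 22)

Matrix multiplication:
[[-5, -4], [-5, -2]] × [-4, -1]ᵀ
= [-5×-4 + -4×-1, -5×-4 + -2×-1]ᵀ
= [24.0000, 22.0000]ᵀ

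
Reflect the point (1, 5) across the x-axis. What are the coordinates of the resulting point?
(1, -5)

Reflection across x-axis: (1, 5) → (1, -5)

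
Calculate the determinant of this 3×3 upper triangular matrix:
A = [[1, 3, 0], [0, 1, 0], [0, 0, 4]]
4

The determinant of a triangular matrix is the product of its diagonal entries (the off-diagonal entries above the diagonal do not affect it).
det(A) = (1) * (1) * (4) = 4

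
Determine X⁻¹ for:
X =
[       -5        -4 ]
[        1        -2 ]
det(X) = 14
X⁻¹ =
[     -1/7       2/7 ]
[    -1/14     -5/14 ]

For a 2×2 matrix X = [[a, b], [c, d]] with det(X) ≠ 0, X⁻¹ = (1/det(X)) * [[d, -b], [-c, a]].
det(X) = (-5)*(-2) - (-4)*(1) = 10 + 4 = 14.
X⁻¹ = (1/14) * [[-2, 4], [-1, -5]].
Dividing each entry by 14 and reducing:
X⁻¹ =
[     -1/7       2/7 ]
[    -1/14     -5/14 ]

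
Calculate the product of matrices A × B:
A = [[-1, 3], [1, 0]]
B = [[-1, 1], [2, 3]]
[[7, 8], [-1, 1]]

Matrix multiplication:
C[0][0] = -1×-1 + 3×2 = 7
C[0][1] = -1×1 + 3×3 = 8
C[1][0] = 1×-1 + 0×2 = -1
C[1][1] = 1×1 + 0×3 = 1
Result: [[7, 8], [-1, 1]]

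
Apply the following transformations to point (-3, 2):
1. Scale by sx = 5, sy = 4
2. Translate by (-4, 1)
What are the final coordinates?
(-19, 9)

Step 1: Scale (-3, 2) by (sx, sy) = (5, 4) → (-15, 8)
Step 2: Translate by (-4, 1) → (-19, 9)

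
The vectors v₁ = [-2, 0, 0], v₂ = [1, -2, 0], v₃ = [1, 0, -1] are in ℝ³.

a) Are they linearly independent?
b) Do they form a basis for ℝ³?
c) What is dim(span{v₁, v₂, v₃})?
Yes independent, yes basis, dim = 3

Stack v₁, v₂, v₃ as rows of a 3×3 matrix.
[[-2, 0, 0]; [1, -2, 0]; [1, 0, -1]] is already lower triangular with nonzero diagonal entries (-2, -2, -1), so its determinant is the product of the diagonal entries, det = (-2)·(-2)·(-1) = -4 ≠ 0, and the rows are linearly independent.
Three linearly independent vectors in ℝ³ form a basis for ℝ³, so dim(span{v₁,v₂,v₃}) = 3.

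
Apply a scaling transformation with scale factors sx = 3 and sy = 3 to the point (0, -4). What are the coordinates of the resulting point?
(0, -12)

Scaling matrix:
[[3, 0], [0, 3]]
Result: (0 × 3, -4 × 3) = (0, -12)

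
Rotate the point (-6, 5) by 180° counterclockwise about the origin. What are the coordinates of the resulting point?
(6, -5)

Rotation matrix R(θ) = [[cos θ, -sin θ], [sin θ, cos θ]]; for θ = 180°:
R = [[-1, 0], [0, -1]]
Result: R × [-6, 5]ᵀ = [-1·-6 + (0)·5, 0·-6 + (-1)·5]ᵀ = (6, -5)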